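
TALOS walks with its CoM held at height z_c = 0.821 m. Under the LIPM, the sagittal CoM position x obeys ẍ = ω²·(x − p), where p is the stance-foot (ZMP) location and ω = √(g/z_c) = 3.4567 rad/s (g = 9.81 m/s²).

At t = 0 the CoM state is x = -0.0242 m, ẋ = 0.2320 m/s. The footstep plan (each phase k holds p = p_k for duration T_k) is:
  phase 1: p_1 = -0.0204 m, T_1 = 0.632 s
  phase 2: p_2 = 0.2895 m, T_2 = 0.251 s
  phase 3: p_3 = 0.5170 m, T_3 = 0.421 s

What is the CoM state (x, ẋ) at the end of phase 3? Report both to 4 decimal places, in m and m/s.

phase 1: p=-0.0204, T=0.632, ωT=2.184634, cosh=4.499959, sinh=4.387440; start (x,ẋ)=(-0.024200, 0.232000) → end (x,ẋ)=(0.256968, 0.986359)
phase 2: p=0.2895, T=0.251, ωT=0.867632, cosh=1.400605, sinh=0.980660; start (x,ẋ)=(0.256968, 0.986359) → end (x,ẋ)=(0.523764, 1.271220)
phase 3: p=0.5170, T=0.421, ωT=1.455271, cosh=2.259490, sinh=2.026153; start (x,ẋ)=(0.523764, 1.271220) → end (x,ẋ)=(1.277411, 2.919681)

x = 1.2774, ẋ = 2.9197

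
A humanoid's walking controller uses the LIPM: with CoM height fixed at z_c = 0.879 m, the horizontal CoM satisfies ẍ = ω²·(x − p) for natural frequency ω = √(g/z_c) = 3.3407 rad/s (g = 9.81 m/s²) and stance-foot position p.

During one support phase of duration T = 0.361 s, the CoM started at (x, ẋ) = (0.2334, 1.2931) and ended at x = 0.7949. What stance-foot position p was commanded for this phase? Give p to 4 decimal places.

p = 0.2663

ωT = 3.3407·0.361 = 1.205993; cosh(ωT) = 1.819734, sinh(ωT) = 1.520339
x(T) = p + (x₀−p)·cosh(ωT) + (ẋ₀/ω)·sinh(ωT) ⇒ p·(1 − cosh) = x(T) − x₀·cosh − (ẋ₀/ω)·sinh
numerator   = 0.7949 − (0.2334)·1.819734 − (1.2931/3.3407)·1.520339 = -0.218311
denominator = 1 − 1.819734 = -0.819734
p = -0.218311 / -0.819734 = 0.2663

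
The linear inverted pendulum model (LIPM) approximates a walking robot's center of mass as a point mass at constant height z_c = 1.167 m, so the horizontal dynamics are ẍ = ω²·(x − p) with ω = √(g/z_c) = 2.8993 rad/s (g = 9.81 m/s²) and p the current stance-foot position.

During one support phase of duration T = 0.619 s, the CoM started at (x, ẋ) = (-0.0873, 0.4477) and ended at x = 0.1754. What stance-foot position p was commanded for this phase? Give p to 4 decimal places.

p = 0.0031

ωT = 2.8993·0.619 = 1.794667; cosh(ωT) = 3.091826, sinh(ωT) = 2.925643
x(T) = p + (x₀−p)·cosh(ωT) + (ẋ₀/ω)·sinh(ωT) ⇒ p·(1 − cosh) = x(T) − x₀·cosh − (ẋ₀/ω)·sinh
numerator   = 0.1754 − (-0.0873)·3.091826 − (0.4477/2.8993)·2.925643 = -0.006451
denominator = 1 − 3.091826 = -2.091826
p = -0.006451 / -2.091826 = 0.0031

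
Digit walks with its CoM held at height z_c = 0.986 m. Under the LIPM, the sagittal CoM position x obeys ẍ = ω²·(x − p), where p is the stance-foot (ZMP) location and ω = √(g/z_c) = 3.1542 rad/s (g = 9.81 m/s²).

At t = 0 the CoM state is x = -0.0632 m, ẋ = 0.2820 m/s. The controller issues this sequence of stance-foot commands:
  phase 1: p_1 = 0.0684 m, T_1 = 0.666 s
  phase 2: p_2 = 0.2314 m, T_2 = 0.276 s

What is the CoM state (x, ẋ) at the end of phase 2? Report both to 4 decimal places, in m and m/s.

x = -0.4148, ẋ = -1.7872

phase 1: p=0.0684, T=0.666, ωT=2.100697, cosh=4.147118, sinh=4.024747; start (x,ẋ)=(-0.063200, 0.282000) → end (x,ẋ)=(-0.117530, -0.501156)
phase 2: p=0.2314, T=0.276, ωT=0.870559, cosh=1.403482, sinh=0.984764; start (x,ẋ)=(-0.117530, -0.501156) → end (x,ẋ)=(-0.414781, -1.787189)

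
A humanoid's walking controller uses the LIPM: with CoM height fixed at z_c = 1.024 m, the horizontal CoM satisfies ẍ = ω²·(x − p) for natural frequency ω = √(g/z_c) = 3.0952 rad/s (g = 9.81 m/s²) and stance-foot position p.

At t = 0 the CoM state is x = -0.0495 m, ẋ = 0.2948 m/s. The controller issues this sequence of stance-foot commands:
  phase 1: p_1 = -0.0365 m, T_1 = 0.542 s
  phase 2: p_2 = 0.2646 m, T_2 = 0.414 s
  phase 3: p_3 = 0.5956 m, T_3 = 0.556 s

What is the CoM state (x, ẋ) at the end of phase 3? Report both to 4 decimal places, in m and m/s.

phase 1: p=-0.0365, T=0.542, ωT=1.677598, cosh=2.769754, sinh=2.582932; start (x,ẋ)=(-0.049500, 0.294800) → end (x,ẋ)=(0.173503, 0.712592)
phase 2: p=0.2646, T=0.414, ωT=1.281413, cosh=1.939685, sinh=1.662040; start (x,ẋ)=(0.173503, 0.712592) → end (x,ẋ)=(0.470543, 0.913568)
phase 3: p=0.5956, T=0.556, ωT=1.720931, cosh=2.884315, sinh=2.705416; start (x,ẋ)=(0.470543, 0.913568) → end (x,ẋ)=(1.033417, 1.587815)

x = 1.0334, ẋ = 1.5878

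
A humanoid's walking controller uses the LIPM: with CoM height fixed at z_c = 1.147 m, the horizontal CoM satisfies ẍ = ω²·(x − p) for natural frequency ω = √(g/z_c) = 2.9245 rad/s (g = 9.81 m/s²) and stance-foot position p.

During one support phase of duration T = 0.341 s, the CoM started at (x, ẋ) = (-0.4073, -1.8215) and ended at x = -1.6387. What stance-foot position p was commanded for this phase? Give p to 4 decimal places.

p = 0.5227

ωT = 2.9245·0.341 = 0.997255; cosh(ωT) = 1.539860, sinh(ωT) = 1.170969
x(T) = p + (x₀−p)·cosh(ωT) + (ẋ₀/ω)·sinh(ωT) ⇒ p·(1 − cosh) = x(T) − x₀·cosh − (ẋ₀/ω)·sinh
numerator   = -1.6387 − (-0.4073)·1.539860 − (-1.8215/2.9245)·1.170969 = -0.282187
denominator = 1 − 1.539860 = -0.539860
p = -0.282187 / -0.539860 = 0.5227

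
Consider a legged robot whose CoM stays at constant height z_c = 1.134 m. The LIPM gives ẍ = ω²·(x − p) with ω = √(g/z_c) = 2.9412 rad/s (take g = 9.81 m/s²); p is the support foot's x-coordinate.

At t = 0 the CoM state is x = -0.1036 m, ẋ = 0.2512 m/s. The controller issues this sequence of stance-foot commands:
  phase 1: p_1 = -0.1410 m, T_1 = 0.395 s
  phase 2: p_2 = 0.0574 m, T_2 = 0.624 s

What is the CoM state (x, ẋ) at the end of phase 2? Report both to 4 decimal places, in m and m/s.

phase 1: p=-0.1410, T=0.395, ωT=1.161774, cosh=1.754264, sinh=1.441333; start (x,ẋ)=(-0.103600, 0.251200) → end (x,ẋ)=(0.047710, 0.599219)
phase 2: p=0.0574, T=0.624, ωT=1.835309, cosh=3.213317, sinh=3.053752; start (x,ẋ)=(0.047710, 0.599219) → end (x,ẋ)=(0.648412, 1.838447)

x = 0.6484, ẋ = 1.8384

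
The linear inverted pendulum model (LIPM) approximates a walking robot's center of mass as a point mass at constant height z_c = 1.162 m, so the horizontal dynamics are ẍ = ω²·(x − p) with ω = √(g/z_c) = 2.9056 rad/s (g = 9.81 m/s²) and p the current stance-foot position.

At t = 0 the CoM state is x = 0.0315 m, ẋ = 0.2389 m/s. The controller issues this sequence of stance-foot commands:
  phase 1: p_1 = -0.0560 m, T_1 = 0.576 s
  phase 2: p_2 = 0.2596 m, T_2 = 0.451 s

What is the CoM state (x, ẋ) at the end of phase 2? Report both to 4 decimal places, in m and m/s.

x = 1.3096, ẋ = 3.2974

phase 1: p=-0.0560, T=0.576, ωT=1.673626, cosh=2.759514, sinh=2.571948; start (x,ẋ)=(0.031500, 0.238900) → end (x,ẋ)=(0.396924, 1.313140)
phase 2: p=0.2596, T=0.451, ωT=1.310426, cosh=1.988728, sinh=1.719023; start (x,ẋ)=(0.396924, 1.313140) → end (x,ẋ)=(1.309586, 3.297386)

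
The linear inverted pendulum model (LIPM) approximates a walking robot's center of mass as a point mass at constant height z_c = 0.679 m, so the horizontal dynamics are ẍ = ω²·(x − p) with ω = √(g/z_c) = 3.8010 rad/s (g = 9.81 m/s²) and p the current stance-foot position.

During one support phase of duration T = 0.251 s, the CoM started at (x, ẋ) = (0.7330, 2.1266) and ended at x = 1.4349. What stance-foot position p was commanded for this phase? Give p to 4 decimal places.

p = 0.5631

ωT = 3.8010·0.251 = 0.954051; cosh(ωT) = 1.490692, sinh(ωT) = 1.105514
x(T) = p + (x₀−p)·cosh(ωT) + (ẋ₀/ω)·sinh(ωT) ⇒ p·(1 − cosh) = x(T) − x₀·cosh − (ẋ₀/ω)·sinh
numerator   = 1.4349 − (0.7330)·1.490692 − (2.1266/3.8010)·1.105514 = -0.276295
denominator = 1 − 1.490692 = -0.490692
p = -0.276295 / -0.490692 = 0.5631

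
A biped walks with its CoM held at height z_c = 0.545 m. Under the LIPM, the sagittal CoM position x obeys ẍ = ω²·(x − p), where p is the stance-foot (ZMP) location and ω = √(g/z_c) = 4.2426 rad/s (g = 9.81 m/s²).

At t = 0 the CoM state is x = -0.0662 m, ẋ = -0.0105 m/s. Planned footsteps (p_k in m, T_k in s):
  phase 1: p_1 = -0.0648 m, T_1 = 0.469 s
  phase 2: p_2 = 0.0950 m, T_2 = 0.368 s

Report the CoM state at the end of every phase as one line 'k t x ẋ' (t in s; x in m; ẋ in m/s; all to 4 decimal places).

phase 1: p=-0.0648, T=0.469, ωT=1.989779, cosh=3.725323, sinh=3.588597; start (x,ẋ)=(-0.066200, -0.010500) → end (x,ẋ)=(-0.078897, -0.060431)
phase 2: p=0.0950, T=0.368, ωT=1.561277, cosh=2.487385, sinh=2.277517; start (x,ẋ)=(-0.078897, -0.060431) → end (x,ẋ)=(-0.369989, -1.830609)

1 0.4690 -0.0789 -0.0604
2 0.8370 -0.3700 -1.8306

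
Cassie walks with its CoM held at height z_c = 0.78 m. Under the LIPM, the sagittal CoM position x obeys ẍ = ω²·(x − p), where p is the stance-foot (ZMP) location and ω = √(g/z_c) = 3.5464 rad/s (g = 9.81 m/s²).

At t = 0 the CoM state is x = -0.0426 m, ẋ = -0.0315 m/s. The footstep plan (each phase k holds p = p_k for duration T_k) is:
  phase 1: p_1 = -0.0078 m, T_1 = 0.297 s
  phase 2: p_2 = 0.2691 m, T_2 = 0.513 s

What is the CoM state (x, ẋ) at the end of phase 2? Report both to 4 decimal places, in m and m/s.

phase 1: p=-0.0078, T=0.297, ωT=1.053281, cosh=1.607917, sinh=1.259125; start (x,ẋ)=(-0.042600, -0.031500) → end (x,ẋ)=(-0.074939, -0.206044)
phase 2: p=0.2691, T=0.513, ωT=1.819303, cosh=3.164849, sinh=3.002710; start (x,ẋ)=(-0.074939, -0.206044) → end (x,ẋ)=(-0.994189, -4.315709)

x = -0.9942, ẋ = -4.3157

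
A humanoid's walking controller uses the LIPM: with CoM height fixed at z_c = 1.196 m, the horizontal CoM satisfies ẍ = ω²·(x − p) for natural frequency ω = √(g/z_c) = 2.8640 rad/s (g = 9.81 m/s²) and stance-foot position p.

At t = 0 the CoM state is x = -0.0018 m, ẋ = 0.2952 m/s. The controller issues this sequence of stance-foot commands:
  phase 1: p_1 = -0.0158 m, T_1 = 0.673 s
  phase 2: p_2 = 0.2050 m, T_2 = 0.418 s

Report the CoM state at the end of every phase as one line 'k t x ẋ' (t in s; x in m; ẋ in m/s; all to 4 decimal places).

phase 1: p=-0.0158, T=0.673, ωT=1.927472, cosh=3.508816, sinh=3.363300; start (x,ẋ)=(-0.001800, 0.295200) → end (x,ẋ)=(0.379988, 1.170657)
phase 2: p=0.2050, T=0.418, ωT=1.197152, cosh=1.806364, sinh=1.504311; start (x,ẋ)=(0.379988, 1.170657) → end (x,ẋ)=(1.135977, 2.868540)

1 0.6730 0.3800 1.1707
2 1.0910 1.1360 2.8685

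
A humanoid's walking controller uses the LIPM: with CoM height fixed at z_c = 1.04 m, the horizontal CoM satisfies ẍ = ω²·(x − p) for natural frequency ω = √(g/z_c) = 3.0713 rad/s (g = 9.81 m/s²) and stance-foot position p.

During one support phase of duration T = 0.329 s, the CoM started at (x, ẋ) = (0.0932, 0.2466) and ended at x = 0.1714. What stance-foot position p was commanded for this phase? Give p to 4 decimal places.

p = 0.1246

ωT = 3.0713·0.329 = 1.010458; cosh(ωT) = 1.555455, sinh(ωT) = 1.191403
x(T) = p + (x₀−p)·cosh(ωT) + (ẋ₀/ω)·sinh(ωT) ⇒ p·(1 − cosh) = x(T) − x₀·cosh − (ẋ₀/ω)·sinh
numerator   = 0.1714 − (0.0932)·1.555455 − (0.2466/3.0713)·1.191403 = -0.069228
denominator = 1 − 1.555455 = -0.555455
p = -0.069228 / -0.555455 = 0.1246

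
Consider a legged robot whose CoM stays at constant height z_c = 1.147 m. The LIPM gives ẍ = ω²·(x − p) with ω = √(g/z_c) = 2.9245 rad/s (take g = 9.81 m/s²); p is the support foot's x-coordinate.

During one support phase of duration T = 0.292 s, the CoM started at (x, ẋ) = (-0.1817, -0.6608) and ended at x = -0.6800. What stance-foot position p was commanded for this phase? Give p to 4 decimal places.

p = 0.5439

ωT = 2.9245·0.292 = 0.853954; cosh(ωT) = 1.387322, sinh(ωT) = 0.961594
x(T) = p + (x₀−p)·cosh(ωT) + (ẋ₀/ω)·sinh(ωT) ⇒ p·(1 − cosh) = x(T) − x₀·cosh − (ẋ₀/ω)·sinh
numerator   = -0.6800 − (-0.1817)·1.387322 − (-0.6608/2.9245)·0.961594 = -0.210648
denominator = 1 − 1.387322 = -0.387322
p = -0.210648 / -0.387322 = 0.5439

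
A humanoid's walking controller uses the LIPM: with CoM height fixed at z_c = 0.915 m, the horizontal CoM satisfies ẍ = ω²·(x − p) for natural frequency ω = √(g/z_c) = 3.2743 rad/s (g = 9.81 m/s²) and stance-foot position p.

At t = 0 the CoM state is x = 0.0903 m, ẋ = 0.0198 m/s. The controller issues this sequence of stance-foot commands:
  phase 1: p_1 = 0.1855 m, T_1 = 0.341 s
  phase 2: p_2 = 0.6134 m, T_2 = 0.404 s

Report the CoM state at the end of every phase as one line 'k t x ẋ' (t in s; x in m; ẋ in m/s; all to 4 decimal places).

1 0.3410 0.0328 -0.3915
2 0.7450 -0.7623 -4.1022

phase 1: p=0.1855, T=0.341, ωT=1.116536, cosh=1.690834, sinh=1.363422; start (x,ẋ)=(0.090300, 0.019800) → end (x,ẋ)=(0.032777, -0.391518)
phase 2: p=0.6134, T=0.404, ωT=1.322817, cosh=2.010183, sinh=1.743799; start (x,ẋ)=(0.032777, -0.391518) → end (x,ẋ)=(-0.762269, -4.102218)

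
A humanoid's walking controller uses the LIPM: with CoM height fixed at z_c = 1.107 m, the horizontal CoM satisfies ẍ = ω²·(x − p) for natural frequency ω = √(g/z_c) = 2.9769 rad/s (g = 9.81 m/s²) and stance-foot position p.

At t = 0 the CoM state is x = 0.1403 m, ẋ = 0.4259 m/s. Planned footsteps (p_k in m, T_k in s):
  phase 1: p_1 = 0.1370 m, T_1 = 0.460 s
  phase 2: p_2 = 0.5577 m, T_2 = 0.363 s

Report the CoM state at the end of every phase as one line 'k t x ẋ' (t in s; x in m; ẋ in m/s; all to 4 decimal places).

phase 1: p=0.1370, T=0.460, ωT=1.369374, cosh=2.093577, sinh=1.839311; start (x,ẋ)=(0.140300, 0.425900) → end (x,ẋ)=(0.407056, 0.909723)
phase 2: p=0.5577, T=0.363, ωT=1.080615, cosh=1.642939, sinh=1.303552; start (x,ẋ)=(0.407056, 0.909723) → end (x,ẋ)=(0.708559, 0.910039)

1 0.4600 0.4071 0.9097
2 0.8230 0.7086 0.9100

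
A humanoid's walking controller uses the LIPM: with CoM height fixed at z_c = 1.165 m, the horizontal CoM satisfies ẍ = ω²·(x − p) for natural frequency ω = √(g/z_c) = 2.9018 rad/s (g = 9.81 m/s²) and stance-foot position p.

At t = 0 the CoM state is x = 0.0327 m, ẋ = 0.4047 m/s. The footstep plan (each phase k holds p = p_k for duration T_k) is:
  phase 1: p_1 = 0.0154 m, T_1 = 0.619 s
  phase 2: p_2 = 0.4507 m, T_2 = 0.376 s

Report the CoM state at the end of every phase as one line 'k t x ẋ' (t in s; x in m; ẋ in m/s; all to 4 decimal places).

1 0.6190 0.4777 1.4002
2 0.9950 1.1327 2.4230

phase 1: p=0.0154, T=0.619, ωT=1.796214, cosh=3.096357, sinh=2.930431; start (x,ẋ)=(0.032700, 0.404700) → end (x,ẋ)=(0.477660, 1.400207)
phase 2: p=0.4507, T=0.376, ωT=1.091077, cosh=1.656667, sinh=1.320812; start (x,ẋ)=(0.477660, 1.400207) → end (x,ẋ)=(1.132696, 2.423006)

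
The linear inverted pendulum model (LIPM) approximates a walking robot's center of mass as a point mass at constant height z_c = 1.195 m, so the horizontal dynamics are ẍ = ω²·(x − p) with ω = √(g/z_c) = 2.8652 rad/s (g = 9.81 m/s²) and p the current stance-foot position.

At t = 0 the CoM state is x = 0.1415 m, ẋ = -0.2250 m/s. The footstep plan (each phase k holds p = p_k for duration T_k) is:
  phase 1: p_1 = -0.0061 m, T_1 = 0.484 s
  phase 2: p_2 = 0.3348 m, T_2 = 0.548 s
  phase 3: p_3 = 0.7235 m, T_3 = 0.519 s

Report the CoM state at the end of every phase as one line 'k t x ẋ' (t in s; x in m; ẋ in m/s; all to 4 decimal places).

phase 1: p=-0.0061, T=0.484, ωT=1.386757, cosh=2.125867, sinh=1.875983; start (x,ẋ)=(0.141500, -0.225000) → end (x,ẋ)=(0.160360, 0.315040)
phase 2: p=0.3348, T=0.548, ωT=1.570130, cosh=2.507645, sinh=2.299626; start (x,ẋ)=(0.160360, 0.315040) → end (x,ẋ)=(0.150219, -0.359360)
phase 3: p=0.7235, T=0.519, ωT=1.487039, cosh=2.325008, sinh=2.098967; start (x,ẋ)=(0.150219, -0.359360) → end (x,ẋ)=(-0.872641, -4.283207)

1 0.4840 0.1604 0.3150
2 1.0320 0.1502 -0.3594
3 1.5510 -0.8726 -4.2832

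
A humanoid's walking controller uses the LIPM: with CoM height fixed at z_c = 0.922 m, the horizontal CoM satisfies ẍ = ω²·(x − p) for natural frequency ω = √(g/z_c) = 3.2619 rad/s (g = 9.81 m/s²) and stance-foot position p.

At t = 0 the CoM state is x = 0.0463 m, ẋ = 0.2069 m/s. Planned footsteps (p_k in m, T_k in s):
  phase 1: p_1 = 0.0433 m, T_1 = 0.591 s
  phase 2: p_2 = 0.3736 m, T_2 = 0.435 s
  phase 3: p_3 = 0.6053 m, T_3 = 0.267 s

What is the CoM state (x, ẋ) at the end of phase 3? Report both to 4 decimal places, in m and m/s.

phase 1: p=0.0433, T=0.591, ωT=1.927783, cosh=3.509861, sinh=3.364391; start (x,ẋ)=(0.046300, 0.206900) → end (x,ẋ)=(0.267231, 0.759113)
phase 2: p=0.3736, T=0.435, ωT=1.418926, cosh=2.187328, sinh=1.945354; start (x,ẋ)=(0.267231, 0.759113) → end (x,ẋ)=(0.593660, 0.985456)
phase 3: p=0.6053, T=0.267, ωT=0.870927, cosh=1.403844, sinh=0.985281; start (x,ẋ)=(0.593660, 0.985456) → end (x,ẋ)=(0.886624, 1.346018)

x = 0.8866, ẋ = 1.3460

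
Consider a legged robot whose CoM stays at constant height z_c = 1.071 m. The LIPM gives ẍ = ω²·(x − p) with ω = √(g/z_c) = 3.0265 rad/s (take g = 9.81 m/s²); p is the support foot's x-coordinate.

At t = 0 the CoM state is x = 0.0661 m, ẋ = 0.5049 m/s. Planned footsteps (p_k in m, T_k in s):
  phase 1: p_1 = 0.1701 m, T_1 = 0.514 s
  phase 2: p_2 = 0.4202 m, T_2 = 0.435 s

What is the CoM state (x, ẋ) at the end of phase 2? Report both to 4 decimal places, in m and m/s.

x = 0.4678, ẋ = 0.3932

phase 1: p=0.1701, T=0.514, ωT=1.555621, cosh=2.474543, sinh=2.263485; start (x,ẋ)=(0.066100, 0.504900) → end (x,ẋ)=(0.290356, 0.536951)
phase 2: p=0.4202, T=0.435, ωT=1.316528, cosh=1.999255, sinh=1.731190; start (x,ẋ)=(0.290356, 0.536951) → end (x,ẋ)=(0.467752, 0.393194)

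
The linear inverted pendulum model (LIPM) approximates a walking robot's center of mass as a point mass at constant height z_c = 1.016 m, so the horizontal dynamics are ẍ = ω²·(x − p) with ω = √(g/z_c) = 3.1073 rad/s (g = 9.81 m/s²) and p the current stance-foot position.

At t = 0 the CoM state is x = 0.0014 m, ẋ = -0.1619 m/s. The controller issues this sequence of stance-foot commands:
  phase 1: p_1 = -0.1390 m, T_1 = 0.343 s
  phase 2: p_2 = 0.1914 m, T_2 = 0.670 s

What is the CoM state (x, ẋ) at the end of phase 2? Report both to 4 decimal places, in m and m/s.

x = -0.1220, ẋ = -0.8716

phase 1: p=-0.1390, T=0.343, ωT=1.065804, cosh=1.623811, sinh=1.279361; start (x,ẋ)=(0.001400, -0.161900) → end (x,ẋ)=(0.022324, 0.295245)
phase 2: p=0.1914, T=0.670, ωT=2.081891, cosh=4.072157, sinh=3.947463; start (x,ẋ)=(0.022324, 0.295245) → end (x,ẋ)=(-0.122028, -0.871588)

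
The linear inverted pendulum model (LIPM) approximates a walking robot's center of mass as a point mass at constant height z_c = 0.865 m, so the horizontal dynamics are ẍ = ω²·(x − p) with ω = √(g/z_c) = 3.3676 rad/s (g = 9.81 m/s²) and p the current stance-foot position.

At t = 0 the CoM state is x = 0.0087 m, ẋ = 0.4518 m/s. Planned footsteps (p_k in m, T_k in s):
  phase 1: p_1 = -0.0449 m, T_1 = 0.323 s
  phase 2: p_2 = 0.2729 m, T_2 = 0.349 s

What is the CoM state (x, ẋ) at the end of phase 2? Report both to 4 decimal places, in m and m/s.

x = 0.6074, ẋ = 1.4849

phase 1: p=-0.0449, T=0.323, ωT=1.087735, cosh=1.652262, sinh=1.315283; start (x,ẋ)=(0.008700, 0.451800) → end (x,ẋ)=(0.220121, 0.983905)
phase 2: p=0.2729, T=0.349, ωT=1.175292, cosh=1.773909, sinh=1.465181; start (x,ẋ)=(0.220121, 0.983905) → end (x,ẋ)=(0.607353, 1.484937)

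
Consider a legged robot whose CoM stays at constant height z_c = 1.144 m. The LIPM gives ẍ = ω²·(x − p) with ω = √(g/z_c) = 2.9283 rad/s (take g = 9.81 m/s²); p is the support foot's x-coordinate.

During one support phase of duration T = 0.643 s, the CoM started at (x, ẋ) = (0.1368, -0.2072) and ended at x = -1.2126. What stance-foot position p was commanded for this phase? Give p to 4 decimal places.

ωT = 2.9283·0.643 = 1.882897; cosh(ωT) = 3.362333, sinh(ωT) = 3.210184
x(T) = p + (x₀−p)·cosh(ωT) + (ẋ₀/ω)·sinh(ωT) ⇒ p·(1 − cosh) = x(T) − x₀·cosh − (ẋ₀/ω)·sinh
numerator   = -1.2126 − (0.1368)·3.362333 − (-0.2072/2.9283)·3.210184 = -1.445422
denominator = 1 − 3.362333 = -2.362333
p = -1.445422 / -2.362333 = 0.6119

p = 0.6119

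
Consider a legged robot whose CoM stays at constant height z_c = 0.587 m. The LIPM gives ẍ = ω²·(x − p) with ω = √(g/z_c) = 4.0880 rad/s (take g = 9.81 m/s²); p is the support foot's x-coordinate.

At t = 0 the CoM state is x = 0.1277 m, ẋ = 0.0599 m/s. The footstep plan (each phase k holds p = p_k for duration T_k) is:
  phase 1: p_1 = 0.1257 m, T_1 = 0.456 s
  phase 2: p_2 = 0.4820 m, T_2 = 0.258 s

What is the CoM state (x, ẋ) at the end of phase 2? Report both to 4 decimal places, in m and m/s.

x = 0.0623, ẋ = -1.2056

phase 1: p=0.1257, T=0.456, ωT=1.864128, cosh=3.302670, sinh=3.147639; start (x,ẋ)=(0.127700, 0.059900) → end (x,ẋ)=(0.178427, 0.223565)
phase 2: p=0.4820, T=0.258, ωT=1.054704, cosh=1.609710, sinh=1.261415; start (x,ẋ)=(0.178427, 0.223565) → end (x,ẋ)=(0.062319, -1.205551)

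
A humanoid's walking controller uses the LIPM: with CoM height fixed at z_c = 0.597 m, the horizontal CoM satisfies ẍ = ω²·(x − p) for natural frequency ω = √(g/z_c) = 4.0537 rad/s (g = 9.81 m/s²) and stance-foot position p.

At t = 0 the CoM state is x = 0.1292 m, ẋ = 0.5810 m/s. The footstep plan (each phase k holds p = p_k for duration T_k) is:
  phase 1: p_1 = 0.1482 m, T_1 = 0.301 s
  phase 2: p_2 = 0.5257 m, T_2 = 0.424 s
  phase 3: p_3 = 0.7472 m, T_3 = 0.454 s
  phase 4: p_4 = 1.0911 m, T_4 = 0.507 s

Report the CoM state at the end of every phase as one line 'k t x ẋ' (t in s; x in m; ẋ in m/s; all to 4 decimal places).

phase 1: p=0.1482, T=0.301, ωT=1.220164, cosh=1.841462, sinh=1.546280; start (x,ẋ)=(0.129200, 0.581000) → end (x,ẋ)=(0.334834, 0.950794)
phase 2: p=0.5257, T=0.424, ωT=1.718769, cosh=2.878472, sinh=2.699185; start (x,ẋ)=(0.334834, 0.950794) → end (x,ẋ)=(0.609391, 0.648441)
phase 3: p=0.7472, T=0.454, ωT=1.840380, cosh=3.228844, sinh=3.070087; start (x,ẋ)=(0.609391, 0.648441) → end (x,ẋ)=(0.793337, 0.378656)
phase 4: p=1.0911, T=0.507, ωT=2.055226, cosh=3.968333, sinh=3.840269; start (x,ẋ)=(0.793337, 0.378656) → end (x,ẋ)=(0.268195, -3.132737)

1 0.3010 0.3348 0.9508
2 0.7250 0.6094 0.6484
3 1.1790 0.7933 0.3787
4 1.6860 0.2682 -3.1327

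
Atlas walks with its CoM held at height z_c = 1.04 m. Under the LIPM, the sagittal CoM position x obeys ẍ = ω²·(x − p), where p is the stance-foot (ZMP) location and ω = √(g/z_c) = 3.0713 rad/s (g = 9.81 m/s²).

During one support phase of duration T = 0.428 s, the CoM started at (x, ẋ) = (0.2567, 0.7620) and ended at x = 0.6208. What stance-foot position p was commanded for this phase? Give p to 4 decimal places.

p = 0.3214

ωT = 3.0713·0.428 = 1.314516; cosh(ωT) = 1.995777, sinh(ωT) = 1.727173
x(T) = p + (x₀−p)·cosh(ωT) + (ẋ₀/ω)·sinh(ωT) ⇒ p·(1 − cosh) = x(T) − x₀·cosh − (ẋ₀/ω)·sinh
numerator   = 0.6208 − (0.2567)·1.995777 − (0.7620/3.0713)·1.727173 = -0.320033
denominator = 1 − 1.995777 = -0.995777
p = -0.320033 / -0.995777 = 0.3214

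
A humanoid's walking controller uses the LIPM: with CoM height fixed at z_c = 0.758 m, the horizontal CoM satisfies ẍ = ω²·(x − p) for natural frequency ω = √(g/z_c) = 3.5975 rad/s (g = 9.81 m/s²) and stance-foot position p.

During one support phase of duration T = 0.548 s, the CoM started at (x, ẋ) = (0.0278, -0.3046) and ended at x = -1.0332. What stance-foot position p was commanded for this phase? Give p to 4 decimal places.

p = 0.3146

ωT = 3.5975·0.548 = 1.971430; cosh(ωT) = 3.660098, sinh(ωT) = 3.520840
x(T) = p + (x₀−p)·cosh(ωT) + (ẋ₀/ω)·sinh(ωT) ⇒ p·(1 − cosh) = x(T) − x₀·cosh − (ẋ₀/ω)·sinh
numerator   = -1.0332 − (0.0278)·3.660098 − (-0.3046/3.5975)·3.520840 = -0.836841
denominator = 1 − 3.660098 = -2.660098
p = -0.836841 / -2.660098 = 0.3146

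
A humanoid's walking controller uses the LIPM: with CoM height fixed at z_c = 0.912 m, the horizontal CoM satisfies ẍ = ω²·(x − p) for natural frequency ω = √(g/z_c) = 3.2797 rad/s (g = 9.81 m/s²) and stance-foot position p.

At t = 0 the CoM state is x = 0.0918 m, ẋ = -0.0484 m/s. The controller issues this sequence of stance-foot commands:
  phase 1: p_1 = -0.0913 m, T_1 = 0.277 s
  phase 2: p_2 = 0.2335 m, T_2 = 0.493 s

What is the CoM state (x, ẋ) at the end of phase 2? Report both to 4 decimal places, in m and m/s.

x = 0.4429, ẋ = 0.8462

phase 1: p=-0.0913, T=0.277, ωT=0.908477, cosh=1.441840, sinh=1.038702; start (x,ẋ)=(0.091800, -0.048400) → end (x,ẋ)=(0.157372, 0.553969)
phase 2: p=0.2335, T=0.493, ωT=1.616892, cosh=2.617962, sinh=2.419448; start (x,ẋ)=(0.157372, 0.553969) → end (x,ẋ)=(0.442866, 0.846192)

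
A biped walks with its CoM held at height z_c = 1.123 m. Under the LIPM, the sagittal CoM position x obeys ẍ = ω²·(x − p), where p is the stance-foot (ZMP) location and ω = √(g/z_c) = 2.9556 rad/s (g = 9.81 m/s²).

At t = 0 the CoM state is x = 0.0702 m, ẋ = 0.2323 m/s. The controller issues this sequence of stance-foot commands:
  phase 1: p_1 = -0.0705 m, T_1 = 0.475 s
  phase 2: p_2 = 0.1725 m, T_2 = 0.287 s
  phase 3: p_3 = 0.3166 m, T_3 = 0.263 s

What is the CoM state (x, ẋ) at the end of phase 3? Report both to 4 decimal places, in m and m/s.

phase 1: p=-0.0705, T=0.475, ωT=1.403910, cosh=2.158361, sinh=1.912726; start (x,ẋ)=(0.070200, 0.232300) → end (x,ẋ)=(0.383515, 1.296800)
phase 2: p=0.1725, T=0.287, ωT=0.848257, cosh=1.381867, sinh=0.953706; start (x,ẋ)=(0.383515, 1.296800) → end (x,ẋ)=(0.882543, 2.386808)
phase 3: p=0.3166, T=0.263, ωT=0.777323, cosh=1.317637, sinh=0.858002; start (x,ẋ)=(0.882543, 2.386808) → end (x,ẋ)=(1.755192, 4.580130)

x = 1.7552, ẋ = 4.5801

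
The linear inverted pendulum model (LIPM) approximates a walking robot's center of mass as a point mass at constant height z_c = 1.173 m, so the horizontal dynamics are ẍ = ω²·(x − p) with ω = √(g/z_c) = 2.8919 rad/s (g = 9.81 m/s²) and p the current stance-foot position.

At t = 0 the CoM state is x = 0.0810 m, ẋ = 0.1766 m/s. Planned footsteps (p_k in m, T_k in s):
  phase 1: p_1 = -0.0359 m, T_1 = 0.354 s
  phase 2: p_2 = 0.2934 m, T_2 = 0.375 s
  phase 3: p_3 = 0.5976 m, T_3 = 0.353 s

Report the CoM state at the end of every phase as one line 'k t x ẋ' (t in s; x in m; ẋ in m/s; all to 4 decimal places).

1 0.3540 0.2218 0.6873
2 0.7290 0.4867 0.8615
3 1.0820 0.7835 0.9636

phase 1: p=-0.0359, T=0.354, ωT=1.023733, cosh=1.571408, sinh=1.212157; start (x,ẋ)=(0.081000, 0.176600) → end (x,ẋ)=(0.221821, 0.687296)
phase 2: p=0.2934, T=0.375, ωT=1.084463, cosh=1.647967, sinh=1.309883; start (x,ẋ)=(0.221821, 0.687296) → end (x,ẋ)=(0.486750, 0.861495)
phase 3: p=0.5976, T=0.353, ωT=1.020841, cosh=1.567910, sinh=1.207618; start (x,ẋ)=(0.486750, 0.861495) → end (x,ẋ)=(0.783545, 0.963622)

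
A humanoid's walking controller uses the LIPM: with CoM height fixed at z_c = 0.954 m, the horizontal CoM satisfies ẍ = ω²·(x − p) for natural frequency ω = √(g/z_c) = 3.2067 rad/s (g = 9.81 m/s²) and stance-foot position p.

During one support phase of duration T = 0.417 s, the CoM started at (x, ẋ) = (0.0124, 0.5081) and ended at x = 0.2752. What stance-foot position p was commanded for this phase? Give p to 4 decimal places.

ωT = 3.2067·0.417 = 1.337194; cosh(ωT) = 2.035462, sinh(ωT) = 1.772880
x(T) = p + (x₀−p)·cosh(ωT) + (ẋ₀/ω)·sinh(ωT) ⇒ p·(1 − cosh) = x(T) − x₀·cosh − (ẋ₀/ω)·sinh
numerator   = 0.2752 − (0.0124)·2.035462 − (0.5081/3.2067)·1.772880 = -0.030952
denominator = 1 − 2.035462 = -1.035462
p = -0.030952 / -1.035462 = 0.0299

p = 0.0299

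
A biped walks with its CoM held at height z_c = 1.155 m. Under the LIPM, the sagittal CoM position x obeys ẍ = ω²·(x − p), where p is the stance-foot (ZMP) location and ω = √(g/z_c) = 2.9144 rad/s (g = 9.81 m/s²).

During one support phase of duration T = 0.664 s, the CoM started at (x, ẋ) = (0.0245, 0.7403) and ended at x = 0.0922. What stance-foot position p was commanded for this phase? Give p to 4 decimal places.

p = 0.3375

ωT = 2.9144·0.664 = 1.935162; cosh(ωT) = 3.534782, sinh(ωT) = 3.390381
x(T) = p + (x₀−p)·cosh(ωT) + (ẋ₀/ω)·sinh(ωT) ⇒ p·(1 − cosh) = x(T) − x₀·cosh − (ẋ₀/ω)·sinh
numerator   = 0.0922 − (0.0245)·3.534782 − (0.7403/2.9144)·3.390381 = -0.855608
denominator = 1 − 3.534782 = -2.534782
p = -0.855608 / -2.534782 = 0.3375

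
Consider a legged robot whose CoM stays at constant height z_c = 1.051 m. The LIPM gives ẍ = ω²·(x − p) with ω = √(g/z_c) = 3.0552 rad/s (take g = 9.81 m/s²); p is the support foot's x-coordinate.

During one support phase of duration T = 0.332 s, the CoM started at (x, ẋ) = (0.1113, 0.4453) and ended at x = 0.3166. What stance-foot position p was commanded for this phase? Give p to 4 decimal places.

p = 0.0564

ωT = 3.0552·0.332 = 1.014326; cosh(ωT) = 1.560076, sinh(ωT) = 1.197429
x(T) = p + (x₀−p)·cosh(ωT) + (ẋ₀/ω)·sinh(ωT) ⇒ p·(1 − cosh) = x(T) − x₀·cosh − (ẋ₀/ω)·sinh
numerator   = 0.3166 − (0.1113)·1.560076 − (0.4453/3.0552)·1.197429 = -0.031564
denominator = 1 − 1.560076 = -0.560076
p = -0.031564 / -0.560076 = 0.0564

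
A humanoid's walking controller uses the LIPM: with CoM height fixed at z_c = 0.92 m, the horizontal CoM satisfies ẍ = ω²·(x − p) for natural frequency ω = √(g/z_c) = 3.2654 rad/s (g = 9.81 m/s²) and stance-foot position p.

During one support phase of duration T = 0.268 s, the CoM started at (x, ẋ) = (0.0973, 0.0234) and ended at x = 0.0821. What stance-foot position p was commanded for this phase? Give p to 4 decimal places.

ωT = 3.2654·0.268 = 0.875127; cosh(ωT) = 1.407995, sinh(ωT) = 0.991186
x(T) = p + (x₀−p)·cosh(ωT) + (ẋ₀/ω)·sinh(ωT) ⇒ p·(1 − cosh) = x(T) − x₀·cosh − (ẋ₀/ω)·sinh
numerator   = 0.0821 − (0.0973)·1.407995 − (0.0234/3.2654)·0.991186 = -0.062001
denominator = 1 − 1.407995 = -0.407995
p = -0.062001 / -0.407995 = 0.1520

p = 0.1520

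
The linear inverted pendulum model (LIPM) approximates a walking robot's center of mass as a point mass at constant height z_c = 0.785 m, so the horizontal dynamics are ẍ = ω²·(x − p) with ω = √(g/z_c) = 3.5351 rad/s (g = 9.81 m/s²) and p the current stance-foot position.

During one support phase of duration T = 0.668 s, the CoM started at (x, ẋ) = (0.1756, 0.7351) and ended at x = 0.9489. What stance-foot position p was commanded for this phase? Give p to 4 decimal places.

p = 0.2491

ωT = 3.5351·0.668 = 2.361447; cosh(ωT) = 5.350285, sinh(ωT) = 5.256001
x(T) = p + (x₀−p)·cosh(ωT) + (ẋ₀/ω)·sinh(ωT) ⇒ p·(1 − cosh) = x(T) − x₀·cosh − (ẋ₀/ω)·sinh
numerator   = 0.9489 − (0.1756)·5.350285 − (0.7351/3.5351)·5.256001 = -1.083560
denominator = 1 − 5.350285 = -4.350285
p = -1.083560 / -4.350285 = 0.2491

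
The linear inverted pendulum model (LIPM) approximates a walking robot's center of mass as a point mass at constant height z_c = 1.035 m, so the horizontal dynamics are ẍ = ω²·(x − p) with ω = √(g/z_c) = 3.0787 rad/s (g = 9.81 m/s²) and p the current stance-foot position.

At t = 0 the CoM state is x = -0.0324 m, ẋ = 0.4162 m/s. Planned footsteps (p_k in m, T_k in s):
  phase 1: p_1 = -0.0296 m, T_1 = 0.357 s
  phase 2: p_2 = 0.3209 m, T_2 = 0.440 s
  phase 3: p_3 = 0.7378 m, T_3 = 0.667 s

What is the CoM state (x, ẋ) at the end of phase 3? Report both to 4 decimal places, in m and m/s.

phase 1: p=-0.0296, T=0.357, ωT=1.099096, cosh=1.667312, sinh=1.334140; start (x,ẋ)=(-0.032400, 0.416200) → end (x,ẋ)=(0.146090, 0.682434)
phase 2: p=0.3209, T=0.440, ωT=1.354628, cosh=2.066681, sinh=1.808638; start (x,ẋ)=(0.146090, 0.682434) → end (x,ẋ)=(0.360531, 0.436986)
phase 3: p=0.7378, T=0.667, ωT=2.053493, cosh=3.961684, sinh=3.833398; start (x,ẋ)=(0.360531, 0.436986) → end (x,ẋ)=(-0.212712, -2.721278)

x = -0.2127, ẋ = -2.7213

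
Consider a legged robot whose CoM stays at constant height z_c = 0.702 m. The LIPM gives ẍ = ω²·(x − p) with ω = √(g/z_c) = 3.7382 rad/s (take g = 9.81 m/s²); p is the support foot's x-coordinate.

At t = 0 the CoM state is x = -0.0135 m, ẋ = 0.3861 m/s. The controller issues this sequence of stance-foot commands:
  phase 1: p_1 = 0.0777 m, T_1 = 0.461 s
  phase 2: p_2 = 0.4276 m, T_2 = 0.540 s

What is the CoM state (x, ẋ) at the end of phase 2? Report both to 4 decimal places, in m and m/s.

x = -0.6601, ẋ = -3.8750

phase 1: p=0.0777, T=0.461, ωT=1.723310, cosh=2.890760, sinh=2.712285; start (x,ẋ)=(-0.013500, 0.386100) → end (x,ẋ)=(0.094201, 0.191440)
phase 2: p=0.4276, T=0.540, ωT=2.018628, cosh=3.830414, sinh=3.697576; start (x,ẋ)=(0.094201, 0.191440) → end (x,ẋ)=(-0.660096, -3.875039)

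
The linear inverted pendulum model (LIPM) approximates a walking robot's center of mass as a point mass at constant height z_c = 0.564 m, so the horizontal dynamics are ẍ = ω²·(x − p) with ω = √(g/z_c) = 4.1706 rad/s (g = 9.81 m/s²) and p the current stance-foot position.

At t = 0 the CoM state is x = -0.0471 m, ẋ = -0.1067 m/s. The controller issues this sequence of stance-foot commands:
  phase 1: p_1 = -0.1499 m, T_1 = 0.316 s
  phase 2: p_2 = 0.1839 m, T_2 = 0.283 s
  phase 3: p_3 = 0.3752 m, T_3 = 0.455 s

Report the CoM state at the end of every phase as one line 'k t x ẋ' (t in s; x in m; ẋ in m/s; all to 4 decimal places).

1 0.3160 0.0115 0.5298
2 0.5990 0.0641 -0.1160
3 1.0540 -0.7764 -4.6256

phase 1: p=-0.1499, T=0.316, ωT=1.317910, cosh=2.001649, sinh=1.733955; start (x,ẋ)=(-0.047100, -0.106700) → end (x,ẋ)=(0.011508, 0.529836)
phase 2: p=0.1839, T=0.283, ωT=1.180280, cosh=1.781239, sinh=1.474046; start (x,ẋ)=(0.011508, 0.529836) → end (x,ẋ)=(0.064093, -0.116041)
phase 3: p=0.3752, T=0.455, ωT=1.897623, cosh=3.409973, sinh=3.260048; start (x,ẋ)=(0.064093, -0.116041) → end (x,ẋ)=(-0.776372, -4.625617)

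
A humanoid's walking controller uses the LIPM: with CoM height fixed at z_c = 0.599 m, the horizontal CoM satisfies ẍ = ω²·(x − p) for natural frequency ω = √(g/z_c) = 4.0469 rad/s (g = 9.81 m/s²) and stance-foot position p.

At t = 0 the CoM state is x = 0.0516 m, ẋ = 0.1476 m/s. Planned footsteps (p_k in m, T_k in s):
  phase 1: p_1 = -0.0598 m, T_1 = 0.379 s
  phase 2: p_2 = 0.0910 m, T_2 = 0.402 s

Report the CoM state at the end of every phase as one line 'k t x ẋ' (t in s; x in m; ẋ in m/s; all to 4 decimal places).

1 0.3790 0.2910 1.3543
2 0.7810 1.4380 5.5581

phase 1: p=-0.0598, T=0.379, ωT=1.533775, cosh=2.425682, sinh=2.209962; start (x,ẋ)=(0.051600, 0.147600) → end (x,ẋ)=(0.291023, 1.354336)
phase 2: p=0.0910, T=0.402, ωT=1.626854, cosh=2.642195, sinh=2.445648; start (x,ẋ)=(0.291023, 1.354336) → end (x,ẋ)=(1.437962, 5.558110)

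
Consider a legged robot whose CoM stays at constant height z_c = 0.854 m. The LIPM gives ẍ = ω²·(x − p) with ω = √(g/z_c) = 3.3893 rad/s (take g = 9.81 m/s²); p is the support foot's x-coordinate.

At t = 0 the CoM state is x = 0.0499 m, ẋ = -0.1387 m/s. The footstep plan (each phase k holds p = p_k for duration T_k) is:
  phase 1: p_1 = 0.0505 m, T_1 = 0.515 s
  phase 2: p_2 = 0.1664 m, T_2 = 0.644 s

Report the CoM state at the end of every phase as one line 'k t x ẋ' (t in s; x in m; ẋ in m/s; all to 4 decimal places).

phase 1: p=0.0505, T=0.515, ωT=1.745490, cosh=2.951632, sinh=2.777073; start (x,ẋ)=(0.049900, -0.138700) → end (x,ẋ)=(-0.064917, -0.415039)
phase 2: p=0.1664, T=0.644, ωT=2.182709, cosh=4.491520, sinh=4.378785; start (x,ẋ)=(-0.064917, -0.415039) → end (x,ẋ)=(-1.408771, -5.297132)

1 0.5150 -0.0649 -0.4150
2 1.1590 -1.4088 -5.2971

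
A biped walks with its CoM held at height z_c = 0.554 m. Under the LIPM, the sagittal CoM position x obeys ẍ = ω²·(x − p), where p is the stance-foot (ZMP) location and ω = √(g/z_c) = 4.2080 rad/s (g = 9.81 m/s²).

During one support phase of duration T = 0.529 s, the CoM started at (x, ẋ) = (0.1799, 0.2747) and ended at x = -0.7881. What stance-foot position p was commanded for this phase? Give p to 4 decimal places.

p = 0.5236

ωT = 4.2080·0.529 = 2.226032; cosh(ωT) = 4.685497, sinh(ωT) = 4.577541
x(T) = p + (x₀−p)·cosh(ωT) + (ẋ₀/ω)·sinh(ωT) ⇒ p·(1 − cosh) = x(T) − x₀·cosh − (ẋ₀/ω)·sinh
numerator   = -0.7881 − (0.1799)·4.685497 − (0.2747/4.2080)·4.577541 = -1.929845
denominator = 1 − 4.685497 = -3.685497
p = -1.929845 / -3.685497 = 0.5236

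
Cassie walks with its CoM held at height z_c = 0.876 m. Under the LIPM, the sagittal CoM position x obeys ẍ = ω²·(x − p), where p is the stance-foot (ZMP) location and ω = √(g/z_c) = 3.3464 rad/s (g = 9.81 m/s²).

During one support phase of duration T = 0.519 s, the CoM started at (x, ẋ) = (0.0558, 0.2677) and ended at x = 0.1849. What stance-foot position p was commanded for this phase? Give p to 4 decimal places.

ωT = 3.3464·0.519 = 1.736782; cosh(ωT) = 2.927561, sinh(ωT) = 2.751475
x(T) = p + (x₀−p)·cosh(ωT) + (ẋ₀/ω)·sinh(ωT) ⇒ p·(1 − cosh) = x(T) − x₀·cosh − (ẋ₀/ω)·sinh
numerator   = 0.1849 − (0.0558)·2.927561 − (0.2677/3.3464)·2.751475 = -0.198566
denominator = 1 − 2.927561 = -1.927561
p = -0.198566 / -1.927561 = 0.1030

p = 0.1030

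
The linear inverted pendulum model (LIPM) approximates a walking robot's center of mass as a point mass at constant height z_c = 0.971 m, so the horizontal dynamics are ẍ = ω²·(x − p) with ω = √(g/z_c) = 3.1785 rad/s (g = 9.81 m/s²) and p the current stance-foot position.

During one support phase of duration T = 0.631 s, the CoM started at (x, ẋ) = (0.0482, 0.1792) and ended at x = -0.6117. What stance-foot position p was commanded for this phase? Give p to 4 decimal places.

p = 0.3593

ωT = 3.1785·0.631 = 2.005634; cosh(ωT) = 3.782687, sinh(ωT) = 3.648112
x(T) = p + (x₀−p)·cosh(ωT) + (ẋ₀/ω)·sinh(ωT) ⇒ p·(1 − cosh) = x(T) − x₀·cosh − (ẋ₀/ω)·sinh
numerator   = -0.6117 − (0.0482)·3.782687 − (0.1792/3.1785)·3.648112 = -0.999702
denominator = 1 − 3.782687 = -2.782687
p = -0.999702 / -2.782687 = 0.3593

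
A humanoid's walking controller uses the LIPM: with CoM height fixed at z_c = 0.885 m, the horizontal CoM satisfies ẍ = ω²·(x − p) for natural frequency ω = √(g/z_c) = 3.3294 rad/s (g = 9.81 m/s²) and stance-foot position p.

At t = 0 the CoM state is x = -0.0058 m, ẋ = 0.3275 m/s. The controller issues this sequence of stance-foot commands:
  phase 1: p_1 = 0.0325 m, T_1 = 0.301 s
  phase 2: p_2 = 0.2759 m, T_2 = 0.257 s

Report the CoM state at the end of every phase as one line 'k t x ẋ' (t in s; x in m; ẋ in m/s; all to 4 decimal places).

1 0.3010 0.0892 0.3559
2 0.5580 0.1197 -0.1048

phase 1: p=0.0325, T=0.301, ωT=1.002149, cosh=1.545610, sinh=1.178521; start (x,ẋ)=(-0.005800, 0.327500) → end (x,ẋ)=(0.089230, 0.355907)
phase 2: p=0.2759, T=0.257, ωT=0.855656, cosh=1.388961, sinh=0.963956; start (x,ẋ)=(0.089230, 0.355907) → end (x,ẋ)=(0.119667, -0.104758)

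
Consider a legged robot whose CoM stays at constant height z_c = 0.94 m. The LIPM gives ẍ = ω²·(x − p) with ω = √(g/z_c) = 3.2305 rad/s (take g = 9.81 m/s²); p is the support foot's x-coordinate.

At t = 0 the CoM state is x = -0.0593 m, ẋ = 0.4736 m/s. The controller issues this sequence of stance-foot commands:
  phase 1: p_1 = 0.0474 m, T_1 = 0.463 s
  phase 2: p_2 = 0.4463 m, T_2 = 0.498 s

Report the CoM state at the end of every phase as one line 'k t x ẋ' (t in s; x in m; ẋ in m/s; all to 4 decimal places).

phase 1: p=0.0474, T=0.463, ωT=1.495722, cosh=2.343321, sinh=2.119234; start (x,ẋ)=(-0.059300, 0.473600) → end (x,ẋ)=(0.108053, 0.379309)
phase 2: p=0.4463, T=0.498, ωT=1.608789, cosh=2.598443, sinh=2.398313; start (x,ẋ)=(0.108053, 0.379309) → end (x,ẋ)=(-0.151018, -1.635041)

1 0.4630 0.1081 0.3793
2 0.9610 -0.1510 -1.6350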